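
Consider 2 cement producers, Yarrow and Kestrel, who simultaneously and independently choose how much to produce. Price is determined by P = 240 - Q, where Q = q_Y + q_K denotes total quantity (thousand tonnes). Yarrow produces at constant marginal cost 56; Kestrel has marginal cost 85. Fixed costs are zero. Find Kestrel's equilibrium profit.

Yarrow's profit: π_Y = (240 - Q)q_Y - (56q_Y). Setting ∂π_Y/∂q_Y = 0: 184 - 2q_Y - (q_K) = 0.
Kestrel's first-order condition: 155 - 2q_K - (q_Y) = 0.
So q_Y = (184 - q_K)/2 and q_K = (155 - q_Y)/2.
Substituting one into the other gives q_Y = 71 and q_K = 42.
Price P = 240 - 113 = 127.
Kestrel's profit: (127 - 85)·42 = 1764.

1764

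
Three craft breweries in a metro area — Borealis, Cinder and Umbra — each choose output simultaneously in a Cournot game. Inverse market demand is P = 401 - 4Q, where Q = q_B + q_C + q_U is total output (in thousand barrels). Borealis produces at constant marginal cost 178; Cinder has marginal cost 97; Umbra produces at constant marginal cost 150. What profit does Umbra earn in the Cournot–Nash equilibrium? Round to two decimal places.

Borealis's profit: π_B = (401 - 4Q)q_B - (178q_B). Setting ∂π_B/∂q_B = 0: 223 - 8q_B - 4(q_C + q_U) = 0.
Cinder's first-order condition: 304 - 8q_C - 4(q_B + q_U) = 0.
Umbra's profit: π_U = (401 - 4Q)q_U - (150q_U). Setting ∂π_U/∂q_U = 0: 251 - 8q_U - 4(q_B + q_C) = 0.
Adding the 3 first-order conditions: 778 − 16Q = 0, so Q = 389/8.
Back-substituting: q_B = (223 − 389/2)/4 = 57/8, q_C = (304 − 389/2)/4 = 219/8, q_U = (251 − 389/2)/4 = 113/8.
Price P = 401 - 4·(389/8) = 413/2.
Umbra's profit: (413/2 - 150)·(113/8) = 798.0625.

798.06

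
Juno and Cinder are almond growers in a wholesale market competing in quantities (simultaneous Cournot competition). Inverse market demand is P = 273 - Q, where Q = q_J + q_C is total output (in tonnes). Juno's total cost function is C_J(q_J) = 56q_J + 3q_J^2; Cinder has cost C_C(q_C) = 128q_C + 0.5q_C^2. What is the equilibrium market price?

210

Juno's profit: π_J = (273 - Q)q_J - (56q_J + 3q_J²). Setting ∂π_J/∂q_J = 0: 217 - 8q_J - (q_C) = 0.
Cinder's first-order condition: 145 - 3q_C - (q_J) = 0.
Rearranging gives the reaction functions q_J = (217 - q_C)/8 and q_C = (145 - q_J)/3.
Solving the pair: q_J = 22, q_C = 41.
Total output Q = 63, so price P = 273 - 63 = 210.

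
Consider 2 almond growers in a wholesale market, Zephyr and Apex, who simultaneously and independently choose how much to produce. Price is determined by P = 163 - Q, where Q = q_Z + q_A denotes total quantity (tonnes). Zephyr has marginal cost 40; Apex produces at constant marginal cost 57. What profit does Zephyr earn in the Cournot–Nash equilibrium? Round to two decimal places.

2177.78

Zephyr's profit: π_Z = (163 - Q)q_Z - (40q_Z). Setting ∂π_Z/∂q_Z = 0: 123 - 2q_Z - (q_A) = 0.
Apex's first-order condition: 106 - 2q_A - (q_Z) = 0.
Best responses: q_Z = (123 - q_A)/2, q_A = (106 - q_Z)/2.
Solving the pair: q_Z = 140/3, q_A = 89/3.
Price P = 163 - 229/3 = 260/3.
Zephyr's profit: (260/3 - 40)·(140/3) = 2177.7778.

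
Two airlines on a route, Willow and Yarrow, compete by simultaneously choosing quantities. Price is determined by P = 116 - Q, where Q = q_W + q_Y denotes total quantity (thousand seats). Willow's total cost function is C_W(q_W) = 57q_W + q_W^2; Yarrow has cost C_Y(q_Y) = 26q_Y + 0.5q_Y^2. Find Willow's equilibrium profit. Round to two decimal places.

125.11

Willow's profit: π_W = (116 - Q)q_W - (57q_W + q_W²). Setting ∂π_W/∂q_W = 0: 59 - 4q_W - (q_Y) = 0.
Yarrow's profit: π_Y = (116 - Q)q_Y - (26q_Y + (1/2)q_Y²). Setting ∂π_Y/∂q_Y = 0: 90 - 3q_Y - (q_W) = 0.
Rearranging gives the reaction functions q_W = (59 - q_Y)/4 and q_Y = (90 - q_W)/3.
Solving the pair: q_W = 87/11, q_Y = 301/11.
Price P = 116 - 388/11 = 888/11.
Willow's profit: (888/11)·(87/11) - 57·(87/11) - (87/11)² = 125.1074.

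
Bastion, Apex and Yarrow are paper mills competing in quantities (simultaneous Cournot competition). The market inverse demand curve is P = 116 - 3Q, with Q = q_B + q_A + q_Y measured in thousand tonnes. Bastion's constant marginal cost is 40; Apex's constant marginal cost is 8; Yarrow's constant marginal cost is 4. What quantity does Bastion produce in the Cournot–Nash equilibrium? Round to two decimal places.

0.67

Bastion's profit: π_B = (116 - 3Q)q_B - (40q_B). Setting ∂π_B/∂q_B = 0: 76 - 6q_B - 3(q_A + q_Y) = 0.
Apex's first-order condition: 108 - 6q_A - 3(q_B + q_Y) = 0.
Yarrow's profit: π_Y = (116 - 3Q)q_Y - (4q_Y). Setting ∂π_Y/∂q_Y = 0: 112 - 6q_Y - 3(q_B + q_A) = 0.
Summing all 3 equations gives 296 − 12Q = 0, hence Q = 74/3.
Back-substituting: q_B = (76 − 74)/3 = 2/3, q_A = (108 − 74)/3 = 34/3, q_Y = (112 − 74)/3 = 38/3.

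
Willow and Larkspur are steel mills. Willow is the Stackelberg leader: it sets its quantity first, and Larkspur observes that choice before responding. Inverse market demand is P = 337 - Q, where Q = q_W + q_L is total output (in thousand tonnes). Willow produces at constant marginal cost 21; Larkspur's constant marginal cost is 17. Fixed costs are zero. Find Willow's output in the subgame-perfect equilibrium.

The follower Larkspur best-responds to any q_W: π_L = (337 - Q)q_L - 17q_L.
Setting the follower's marginal profit to zero, 320 - q_W - 2q_L = 0, i.e. q_L = (320 - q_W)/2.
The leader anticipates this reaction. Substituting into P = 337 - Q gives P = 177 - (1/2)q_W, so π_W = (177 - (1/2)q_W)q_W - 21q_W.
The leader's first-order condition 156 - q_W = 0 yields q_W = 156.
Then q_L = (320 - 156)/2 = 82.

156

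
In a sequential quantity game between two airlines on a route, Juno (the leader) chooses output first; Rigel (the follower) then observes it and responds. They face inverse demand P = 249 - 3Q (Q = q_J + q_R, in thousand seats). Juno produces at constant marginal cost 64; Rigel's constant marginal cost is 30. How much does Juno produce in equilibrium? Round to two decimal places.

25.17

Solve by backward induction. Given q_J, the follower Rigel maximises π_R = (249 - 3q_J - 3q_R)q_R - 30q_R.
Follower FOC: 219 - 3q_J - 6q_R = 0, so q_R(q_J) = (219 - 3q_J)/6.
The leader anticipates this reaction. Substituting into P = 249 - 3Q gives P = 279/2 - (3/2)q_J, so π_J = (279/2 - (3/2)q_J)q_J - 64q_J.
Maximising: ∂π_J/∂q_J = 151/2 - 3q_J = 0, giving q_J = 151/6.
Then q_R = (219 - 3·(151/6))/6 = 287/12.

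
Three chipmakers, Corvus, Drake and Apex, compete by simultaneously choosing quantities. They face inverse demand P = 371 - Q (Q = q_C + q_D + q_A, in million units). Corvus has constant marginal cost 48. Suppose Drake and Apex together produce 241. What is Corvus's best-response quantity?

41

With rivals' combined output fixed at 241, Corvus's profit is π_C = (371 - 241 - q_C)q_C - (48q_C) = (130 - q_C)q_C - (48q_C).
∂π_C/∂q_C = 82 - 2q_C = 0, so q_C = 41.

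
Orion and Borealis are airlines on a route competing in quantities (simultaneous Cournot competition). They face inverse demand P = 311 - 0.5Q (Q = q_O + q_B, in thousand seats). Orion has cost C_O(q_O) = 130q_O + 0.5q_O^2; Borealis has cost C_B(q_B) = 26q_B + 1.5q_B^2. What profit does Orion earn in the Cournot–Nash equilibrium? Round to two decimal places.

Orion's profit: π_O = (311 - 0.5Q)q_O - (130q_O + (1/2)q_O²). Setting ∂π_O/∂q_O = 0: 181 - 2q_O - (1/2)(q_B) = 0.
Borealis's profit: π_B = (311 - 0.5Q)q_B - (26q_B + (3/2)q_B²). Setting ∂π_B/∂q_B = 0: 285 - 4q_B - (1/2)(q_O) = 0.
So q_O = (181 - (1/2)q_B)/2 and q_B = (285 - (1/2)q_O)/4.
Solving the pair: q_O = 75.0323, q_B = 1918/31.
Price P = 311 - (1/2)·136.9032 = 242.5484.
Orion's profit: 242.5484·75.0323 - 130·75.0323 - (1/2)·75.0323² = 5629.8398.

5629.84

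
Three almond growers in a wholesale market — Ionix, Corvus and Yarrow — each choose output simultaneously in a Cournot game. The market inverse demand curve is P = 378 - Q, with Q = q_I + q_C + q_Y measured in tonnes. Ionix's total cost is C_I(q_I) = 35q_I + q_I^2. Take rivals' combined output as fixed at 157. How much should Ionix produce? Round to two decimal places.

With rivals' combined output fixed at 157, Ionix's profit is π_I = (378 - 157 - q_I)q_I - (35q_I + q_I²) = (221 - q_I)q_I - (35q_I + q_I²).
∂π_I/∂q_I = 186 - 4q_I = 0, so q_I = 93/2.

46.50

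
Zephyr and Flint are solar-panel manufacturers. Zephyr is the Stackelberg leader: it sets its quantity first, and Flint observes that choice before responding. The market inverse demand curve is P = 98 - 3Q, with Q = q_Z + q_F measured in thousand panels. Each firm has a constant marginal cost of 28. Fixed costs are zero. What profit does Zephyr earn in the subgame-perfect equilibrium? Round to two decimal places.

204.17

Solve by backward induction. Given q_Z, the follower Flint maximises π_F = (98 - 3q_Z - 3q_F)q_F - 28q_F.
∂π_F/∂q_F = 70 - 3q_Z - 6q_F = 0 gives the reaction function q_F = (70 - 3q_Z)/6.
Zephyr substitutes q_F(q_Z) into its own profit: π_Z = q_Z(98 - 3q_Z - (70 - 3q_Z)/2) - 28q_Z = (63 - (3/2)q_Z)q_Z - 28q_Z.
The leader's first-order condition 35 - 3q_Z = 0 yields q_Z = 35/3.
Then q_F = (70 - 3·(35/3))/6 = 35/6.
Price P = 98 - 3·(35/2) = 91/2.
Zephyr's profit: (91/2 - 28)·(35/3) = 1225/6.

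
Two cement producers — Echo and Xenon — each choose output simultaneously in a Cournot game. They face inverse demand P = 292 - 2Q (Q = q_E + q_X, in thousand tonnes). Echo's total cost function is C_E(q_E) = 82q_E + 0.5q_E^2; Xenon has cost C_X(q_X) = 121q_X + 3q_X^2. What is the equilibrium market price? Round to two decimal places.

196.65

Echo's profit: π_E = (292 - 2Q)q_E - (82q_E + (1/2)q_E²). Setting ∂π_E/∂q_E = 0: 210 - 5q_E - 2(q_X) = 0.
Xenon's profit: π_X = (292 - 2Q)q_X - (121q_X + 3q_X²). Setting ∂π_X/∂q_X = 0: 171 - 10q_X - 2(q_E) = 0.
Rearranging gives the reaction functions q_E = (210 - 2q_X)/5 and q_X = (171 - 2q_E)/10.
Solving the pair: q_E = 879/23, q_X = 435/46.
Total output Q = 47.6739, so price P = 292 - 2·47.6739 = 196.6522.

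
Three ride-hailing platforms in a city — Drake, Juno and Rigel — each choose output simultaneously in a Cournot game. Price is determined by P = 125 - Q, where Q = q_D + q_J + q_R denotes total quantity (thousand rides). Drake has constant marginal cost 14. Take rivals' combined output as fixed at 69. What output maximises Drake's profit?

With rivals' combined output fixed at 69, Drake's profit is π_D = (125 - 69 - q_D)q_D - (14q_D) = (56 - q_D)q_D - (14q_D).
∂π_D/∂q_D = 42 - 2q_D = 0, so q_D = 21.

21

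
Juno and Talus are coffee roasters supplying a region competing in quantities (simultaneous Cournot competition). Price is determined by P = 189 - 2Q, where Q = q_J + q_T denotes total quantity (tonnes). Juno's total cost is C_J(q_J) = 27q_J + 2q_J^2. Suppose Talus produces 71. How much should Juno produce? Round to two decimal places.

2.50

With the rival's output fixed at 71, Juno's profit is π_J = (189 - 2·71 - 2q_J)q_J - (27q_J + 2q_J²) = (47 - 2q_J)q_J - (27q_J + 2q_J²).
∂π_J/∂q_J = 20 - 8q_J = 0, so q_J = 5/2.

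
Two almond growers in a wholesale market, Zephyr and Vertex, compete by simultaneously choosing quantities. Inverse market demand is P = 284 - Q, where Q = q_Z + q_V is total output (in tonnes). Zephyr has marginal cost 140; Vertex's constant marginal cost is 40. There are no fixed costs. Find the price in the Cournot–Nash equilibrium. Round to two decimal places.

Zephyr's profit: π_Z = (284 - Q)q_Z - (140q_Z). Setting ∂π_Z/∂q_Z = 0: 144 - 2q_Z - (q_V) = 0.
Vertex's first-order condition: 244 - 2q_V - (q_Z) = 0.
So q_Z = (144 - q_V)/2 and q_V = (244 - q_Z)/2.
Solving the pair: q_Z = 44/3, q_V = 344/3.
Total output Q = 388/3, so price P = 284 - 388/3 = 464/3.

154.67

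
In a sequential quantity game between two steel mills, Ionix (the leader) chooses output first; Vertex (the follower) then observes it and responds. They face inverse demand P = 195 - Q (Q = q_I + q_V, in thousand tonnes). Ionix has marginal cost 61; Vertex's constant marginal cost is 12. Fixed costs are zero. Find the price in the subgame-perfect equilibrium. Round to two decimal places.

Solve by backward induction. Given q_I, the follower Vertex maximises π_V = (195 - q_I - q_V)q_V - 12q_V.
∂π_V/∂q_V = 183 - q_I - 2q_V = 0 gives the reaction function q_V = (183 - q_I)/2.
The leader anticipates this reaction. Substituting into P = 195 - Q gives P = 207/2 - (1/2)q_I, so π_I = (207/2 - (1/2)q_I)q_I - 61q_I.
Leader FOC: 85/2 - q_I = 0, so q_I = 85/2.
Then q_V = (183 - 85/2)/2 = 281/4.
Total output Q = 451/4, so price P = 195 - 451/4 = 329/4.

82.25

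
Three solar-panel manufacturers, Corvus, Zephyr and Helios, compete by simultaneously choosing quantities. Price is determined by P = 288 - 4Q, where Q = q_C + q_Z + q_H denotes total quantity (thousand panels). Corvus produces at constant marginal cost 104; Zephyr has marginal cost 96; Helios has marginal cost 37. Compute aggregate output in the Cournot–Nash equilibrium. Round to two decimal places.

Corvus's profit: π_C = (288 - 4Q)q_C - (104q_C). Setting ∂π_C/∂q_C = 0: 184 - 8q_C - 4(q_Z + q_H) = 0.
Zephyr's first-order condition: 192 - 8q_Z - 4(q_C + q_H) = 0.
Helios's profit: π_H = (288 - 4Q)q_H - (37q_H). Setting ∂π_H/∂q_H = 0: 251 - 8q_H - 4(q_C + q_Z) = 0.
Summing all 3 equations gives 627 − 16Q = 0, hence Q = 627/16.
Back-substituting: q_C = (184 − 627/4)/4 = 109/16, q_Z = (192 − 627/4)/4 = 141/16, q_H = (251 − 627/4)/4 = 377/16.
Total output Q = 109/16 + 141/16 + 377/16 = 627/16.

39.19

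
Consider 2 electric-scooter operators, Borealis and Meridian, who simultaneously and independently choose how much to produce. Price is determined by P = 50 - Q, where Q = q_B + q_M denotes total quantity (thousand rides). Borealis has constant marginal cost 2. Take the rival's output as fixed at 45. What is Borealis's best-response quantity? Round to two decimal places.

With the rival's output fixed at 45, Borealis's profit is π_B = (50 - 45 - q_B)q_B - (2q_B) = (5 - q_B)q_B - (2q_B).
∂π_B/∂q_B = 3 - 2q_B = 0, so q_B = 3/2.

1.50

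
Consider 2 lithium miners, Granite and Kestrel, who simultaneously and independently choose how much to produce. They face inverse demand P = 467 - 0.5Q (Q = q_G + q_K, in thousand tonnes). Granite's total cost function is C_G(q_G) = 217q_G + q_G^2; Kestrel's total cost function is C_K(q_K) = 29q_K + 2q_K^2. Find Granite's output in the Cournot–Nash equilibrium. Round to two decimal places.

Granite's profit: π_G = (467 - 0.5Q)q_G - (217q_G + q_G²). Setting ∂π_G/∂q_G = 0: 250 - 3q_G - (1/2)(q_K) = 0.
Kestrel's profit: π_K = (467 - 0.5Q)q_K - (29q_K + 2q_K²). Setting ∂π_K/∂q_K = 0: 438 - 5q_K - (1/2)(q_G) = 0.
Best responses: q_G = (250 - (1/2)q_K)/3, q_K = (438 - (1/2)q_G)/5.
Solving the pair: q_G = 69.8983, q_K = 80.6102.

69.90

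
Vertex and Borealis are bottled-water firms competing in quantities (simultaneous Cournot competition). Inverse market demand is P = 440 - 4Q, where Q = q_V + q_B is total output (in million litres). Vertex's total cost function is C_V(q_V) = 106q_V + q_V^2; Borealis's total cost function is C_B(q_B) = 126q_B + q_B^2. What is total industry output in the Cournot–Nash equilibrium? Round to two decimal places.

Vertex's profit: π_V = (440 - 4Q)q_V - (106q_V + q_V²). Setting ∂π_V/∂q_V = 0: 334 - 10q_V - 4(q_B) = 0.
Borealis's first-order condition: 314 - 10q_B - 4(q_V) = 0.
So q_V = (334 - 4q_B)/10 and q_B = (314 - 4q_V)/10.
Solving the pair: q_V = 521/21, q_B = 451/21.
Total output Q = 521/21 + 451/21 = 324/7.

46.29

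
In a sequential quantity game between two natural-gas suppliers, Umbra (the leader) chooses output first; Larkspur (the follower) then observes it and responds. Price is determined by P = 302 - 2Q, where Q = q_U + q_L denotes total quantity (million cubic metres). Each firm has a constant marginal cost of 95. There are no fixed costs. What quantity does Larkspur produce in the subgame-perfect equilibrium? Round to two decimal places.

25.88

Solve by backward induction. Given q_U, the follower Larkspur maximises π_L = (302 - 2q_U - 2q_L)q_L - 95q_L.
Setting the follower's marginal profit to zero, 207 - 2q_U - 4q_L = 0, i.e. q_L = (207 - 2q_U)/4.
The leader anticipates this reaction. Substituting into P = 302 - 2Q gives P = 397/2 - q_U, so π_U = (397/2 - q_U)q_U - 95q_U.
Maximising: ∂π_U/∂q_U = 207/2 - 2q_U = 0, giving q_U = 207/4.
Then q_L = (207 - 2·(207/4))/4 = 207/8.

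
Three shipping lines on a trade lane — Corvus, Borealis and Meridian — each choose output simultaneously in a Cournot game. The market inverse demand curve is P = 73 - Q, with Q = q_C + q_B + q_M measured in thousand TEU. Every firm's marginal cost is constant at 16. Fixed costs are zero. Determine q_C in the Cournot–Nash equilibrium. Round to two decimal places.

Each firm earns π_i = (73 - Q)q_i - 16q_i.
First-order condition (treating rivals' output as given): 57 - 2q_i - Σ_{j≠i} q_j = 0.
With identical firms every q_j equals q_i, so Σ_{j≠i} q_j = 2q_i and 57 = 4q_i, giving q_i = 57/4.

14.25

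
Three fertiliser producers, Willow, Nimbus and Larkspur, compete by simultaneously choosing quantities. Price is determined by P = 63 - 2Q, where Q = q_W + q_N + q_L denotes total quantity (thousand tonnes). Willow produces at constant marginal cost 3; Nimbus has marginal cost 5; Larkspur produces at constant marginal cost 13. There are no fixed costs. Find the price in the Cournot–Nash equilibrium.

21

Willow's profit: π_W = (63 - 2Q)q_W - (3q_W). Setting ∂π_W/∂q_W = 0: 60 - 4q_W - 2(q_N + q_L) = 0.
Nimbus's first-order condition: 58 - 4q_N - 2(q_W + q_L) = 0.
Larkspur's profit: π_L = (63 - 2Q)q_L - (13q_L). Setting ∂π_L/∂q_L = 0: 50 - 4q_L - 2(q_W + q_N) = 0.
Adding the 3 first-order conditions: 168 − 8Q = 0, so Q = 21.
Back-substituting: q_W = (60 − 42)/2 = 9, q_N = (58 − 42)/2 = 8, q_L = (50 − 42)/2 = 4.
Total output Q = 21, so price P = 63 - 2·21 = 21.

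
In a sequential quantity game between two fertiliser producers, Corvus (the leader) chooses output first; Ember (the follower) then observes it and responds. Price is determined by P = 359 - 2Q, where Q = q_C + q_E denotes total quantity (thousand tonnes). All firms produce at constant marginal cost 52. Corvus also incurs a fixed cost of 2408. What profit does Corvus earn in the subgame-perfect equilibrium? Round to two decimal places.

3482.56

The follower Ember best-responds to any q_C: π_E = (359 - 2Q)q_E - 52q_E.
Setting the follower's marginal profit to zero, 307 - 2q_C - 4q_E = 0, i.e. q_E = (307 - 2q_C)/4.
The leader anticipates this reaction. Substituting into P = 359 - 2Q gives P = 411/2 - q_C, so π_C = (411/2 - q_C)q_C - 52q_C.
Leader FOC: 307/2 - 2q_C = 0, so q_C = 307/4.
Then q_E = (307 - 2·(307/4))/4 = 307/8.
Price P = 359 - 2·(921/8) = 515/4.
Corvus's profit: (515/4 - 52)·(307/4) - 2408 = 3482.5625.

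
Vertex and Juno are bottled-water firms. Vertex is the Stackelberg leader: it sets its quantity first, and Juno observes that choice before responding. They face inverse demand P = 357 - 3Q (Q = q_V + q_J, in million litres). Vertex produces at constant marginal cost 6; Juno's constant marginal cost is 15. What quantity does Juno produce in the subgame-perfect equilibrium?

The follower Juno best-responds to any q_V: π_J = (357 - 3Q)q_J - 15q_J.
Follower FOC: 342 - 3q_V - 6q_J = 0, so q_J(q_V) = (342 - 3q_V)/6.
Vertex substitutes q_J(q_V) into its own profit: π_V = q_V(357 - 3q_V - (342 - 3q_V)/2) - 6q_V = (186 - (3/2)q_V)q_V - 6q_V.
Leader FOC: 180 - 3q_V = 0, so q_V = 60.
Then q_J = (342 - 3·60)/6 = 27.

27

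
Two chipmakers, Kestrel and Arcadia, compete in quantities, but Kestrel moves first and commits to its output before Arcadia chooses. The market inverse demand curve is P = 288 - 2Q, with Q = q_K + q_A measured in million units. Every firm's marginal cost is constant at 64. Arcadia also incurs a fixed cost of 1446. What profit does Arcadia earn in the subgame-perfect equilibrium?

122

Solve by backward induction. Given q_K, the follower Arcadia maximises π_A = (288 - 2q_K - 2q_A)q_A - 64q_A.
Follower FOC: 224 - 2q_K - 4q_A = 0, so q_A(q_K) = (224 - 2q_K)/4.
Kestrel substitutes q_A(q_K) into its own profit: π_K = q_K(288 - 2q_K - (224 - 2q_K)/2) - 64q_K = (176 - q_K)q_K - 64q_K.
Maximising: ∂π_K/∂q_K = 112 - 2q_K = 0, giving q_K = 56.
Then q_A = (224 - 2·56)/4 = 28.
Price P = 288 - 2·84 = 120.
Arcadia's profit: (120 - 64)·28 - 1446 = 122.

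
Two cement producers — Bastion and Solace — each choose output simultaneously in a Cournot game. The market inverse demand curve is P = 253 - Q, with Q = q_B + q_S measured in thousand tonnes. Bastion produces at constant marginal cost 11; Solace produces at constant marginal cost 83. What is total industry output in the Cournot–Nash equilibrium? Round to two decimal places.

Bastion's profit: π_B = (253 - Q)q_B - (11q_B). Setting ∂π_B/∂q_B = 0: 242 - 2q_B - (q_S) = 0.
Solace's profit: π_S = (253 - Q)q_S - (83q_S). Setting ∂π_S/∂q_S = 0: 170 - 2q_S - (q_B) = 0.
Rearranging gives the reaction functions q_B = (242 - q_S)/2 and q_S = (170 - q_B)/2.
Substituting one into the other gives q_B = 314/3 and q_S = 98/3.
Total output Q = 314/3 + 98/3 = 412/3.

137.33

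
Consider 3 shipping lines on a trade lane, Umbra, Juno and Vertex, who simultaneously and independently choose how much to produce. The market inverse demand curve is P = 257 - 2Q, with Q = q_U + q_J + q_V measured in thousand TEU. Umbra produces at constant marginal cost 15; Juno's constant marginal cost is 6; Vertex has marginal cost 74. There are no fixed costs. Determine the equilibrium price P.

Umbra's profit: π_U = (257 - 2Q)q_U - (15q_U). Setting ∂π_U/∂q_U = 0: 242 - 4q_U - 2(q_J + q_V) = 0.
Juno's profit: π_J = (257 - 2Q)q_J - (6q_J). Setting ∂π_J/∂q_J = 0: 251 - 4q_J - 2(q_U + q_V) = 0.
Vertex's profit: π_V = (257 - 2Q)q_V - (74q_V). Setting ∂π_V/∂q_V = 0: 183 - 4q_V - 2(q_U + q_J) = 0.
Summing all 3 equations gives 676 − 8Q = 0, hence Q = 169/2.
Back-substituting: q_U = (242 − 169)/2 = 73/2, q_J = (251 − 169)/2 = 41, q_V = (183 − 169)/2 = 7.
Total output Q = 169/2, so price P = 257 - 2·(169/2) = 88.

88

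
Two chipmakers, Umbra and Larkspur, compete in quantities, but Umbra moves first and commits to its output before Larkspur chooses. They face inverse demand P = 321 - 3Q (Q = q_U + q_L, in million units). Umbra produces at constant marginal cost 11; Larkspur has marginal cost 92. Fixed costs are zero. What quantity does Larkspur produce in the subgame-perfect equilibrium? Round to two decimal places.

The follower Larkspur best-responds to any q_U: π_L = (321 - 3Q)q_L - 92q_L.
Setting the follower's marginal profit to zero, 229 - 3q_U - 6q_L = 0, i.e. q_L = (229 - 3q_U)/6.
Umbra substitutes q_L(q_U) into its own profit: π_U = q_U(321 - 3q_U - (229 - 3q_U)/2) - 11q_U = (413/2 - (3/2)q_U)q_U - 11q_U.
Maximising: ∂π_U/∂q_U = 391/2 - 3q_U = 0, giving q_U = 391/6.
Then q_L = (229 - 3·(391/6))/6 = 67/12.

5.58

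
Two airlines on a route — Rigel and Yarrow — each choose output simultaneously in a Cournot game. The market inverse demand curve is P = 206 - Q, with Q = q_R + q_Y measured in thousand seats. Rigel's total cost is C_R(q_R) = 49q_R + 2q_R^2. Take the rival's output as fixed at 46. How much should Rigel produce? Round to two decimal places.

With the rival's output fixed at 46, Rigel's profit is π_R = (206 - 46 - q_R)q_R - (49q_R + 2q_R²) = (160 - q_R)q_R - (49q_R + 2q_R²).
∂π_R/∂q_R = 111 - 6q_R = 0, so q_R = 37/2.

18.50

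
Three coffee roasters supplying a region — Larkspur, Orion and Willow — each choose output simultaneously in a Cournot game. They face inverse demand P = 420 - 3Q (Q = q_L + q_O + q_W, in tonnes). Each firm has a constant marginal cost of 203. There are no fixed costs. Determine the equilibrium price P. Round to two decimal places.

Each firm earns π_i = (420 - 3Q)q_i - 203q_i.
First-order condition (treating rivals' output as given): 217 - 6q_i - 3·Σ_{j≠i} q_j = 0.
With identical firms every q_j equals q_i, so Σ_{j≠i} q_j = 2q_i and 217 = 12q_i, giving q_i = 217/12.
Total output Q = 217/4, so price P = 420 - 3·(217/4) = 1029/4.

257.25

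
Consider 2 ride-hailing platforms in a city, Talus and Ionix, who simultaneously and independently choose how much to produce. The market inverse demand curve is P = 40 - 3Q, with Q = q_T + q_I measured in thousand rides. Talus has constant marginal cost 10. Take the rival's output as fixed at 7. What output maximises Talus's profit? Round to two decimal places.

With the rival's output fixed at 7, Talus's profit is π_T = (40 - 3·7 - 3q_T)q_T - (10q_T) = (19 - 3q_T)q_T - (10q_T).
∂π_T/∂q_T = 9 - 6q_T = 0, so q_T = 3/2.

1.50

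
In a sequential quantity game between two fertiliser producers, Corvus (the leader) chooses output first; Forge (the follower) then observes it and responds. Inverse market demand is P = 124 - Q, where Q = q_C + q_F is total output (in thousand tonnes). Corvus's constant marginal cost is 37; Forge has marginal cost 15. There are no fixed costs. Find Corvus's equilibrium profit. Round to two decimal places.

528.13

The follower Forge best-responds to any q_C: π_F = (124 - Q)q_F - 15q_F.
Setting the follower's marginal profit to zero, 109 - q_C - 2q_F = 0, i.e. q_F = (109 - q_C)/2.
Corvus substitutes q_F(q_C) into its own profit: π_C = q_C(124 - q_C - (109 - q_C)/2) - 37q_C = (139/2 - (1/2)q_C)q_C - 37q_C.
Leader FOC: 65/2 - q_C = 0, so q_C = 65/2.
Then q_F = (109 - 65/2)/2 = 153/4.
Price P = 124 - 283/4 = 213/4.
Corvus's profit: (213/4 - 37)·(65/2) = 528.1250.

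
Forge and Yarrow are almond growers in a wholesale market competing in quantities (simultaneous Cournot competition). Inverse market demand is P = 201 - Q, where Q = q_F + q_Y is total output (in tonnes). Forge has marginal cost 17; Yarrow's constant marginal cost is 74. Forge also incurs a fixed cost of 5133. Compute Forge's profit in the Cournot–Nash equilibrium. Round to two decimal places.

1320.44

Forge's profit: π_F = (201 - Q)q_F - (17q_F). Setting ∂π_F/∂q_F = 0: 184 - 2q_F - (q_Y) = 0.
Yarrow's profit: π_Y = (201 - Q)q_Y - (74q_Y). Setting ∂π_Y/∂q_Y = 0: 127 - 2q_Y - (q_F) = 0.
So q_F = (184 - q_Y)/2 and q_Y = (127 - q_F)/2.
Substituting one into the other gives q_F = 241/3 and q_Y = 70/3.
Price P = 201 - 311/3 = 292/3.
Forge's profit: (292/3 - 17)·(241/3) - 5133 = 1320.4444.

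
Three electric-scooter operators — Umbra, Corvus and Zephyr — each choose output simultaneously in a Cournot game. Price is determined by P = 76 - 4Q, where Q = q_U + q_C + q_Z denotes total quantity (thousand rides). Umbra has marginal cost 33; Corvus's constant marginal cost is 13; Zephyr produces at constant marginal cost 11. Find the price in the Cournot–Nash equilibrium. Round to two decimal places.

Umbra's profit: π_U = (76 - 4Q)q_U - (33q_U). Setting ∂π_U/∂q_U = 0: 43 - 8q_U - 4(q_C + q_Z) = 0.
Corvus's first-order condition: 63 - 8q_C - 4(q_U + q_Z) = 0.
Zephyr's profit: π_Z = (76 - 4Q)q_Z - (11q_Z). Setting ∂π_Z/∂q_Z = 0: 65 - 8q_Z - 4(q_U + q_C) = 0.
Adding the 3 first-order conditions: 171 − 16Q = 0, so Q = 171/16.
Back-substituting: q_U = (43 − 171/4)/4 = 1/16, q_C = (63 − 171/4)/4 = 81/16, q_Z = (65 − 171/4)/4 = 89/16.
Total output Q = 171/16, so price P = 76 - 4·(171/16) = 133/4.

33.25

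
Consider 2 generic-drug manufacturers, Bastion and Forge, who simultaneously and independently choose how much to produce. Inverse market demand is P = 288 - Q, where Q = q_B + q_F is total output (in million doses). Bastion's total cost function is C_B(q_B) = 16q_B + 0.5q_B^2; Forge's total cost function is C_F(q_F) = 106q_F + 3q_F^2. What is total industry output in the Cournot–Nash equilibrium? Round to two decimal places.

Bastion's profit: π_B = (288 - Q)q_B - (16q_B + (1/2)q_B²). Setting ∂π_B/∂q_B = 0: 272 - 3q_B - (q_F) = 0.
Forge's first-order condition: 182 - 8q_F - (q_B) = 0.
Best responses: q_B = (272 - q_F)/3, q_F = (182 - q_B)/8.
Solving the pair: q_B = 1994/23, q_F = 274/23.
Total output Q = 1994/23 + 274/23 = 98.6087.

98.61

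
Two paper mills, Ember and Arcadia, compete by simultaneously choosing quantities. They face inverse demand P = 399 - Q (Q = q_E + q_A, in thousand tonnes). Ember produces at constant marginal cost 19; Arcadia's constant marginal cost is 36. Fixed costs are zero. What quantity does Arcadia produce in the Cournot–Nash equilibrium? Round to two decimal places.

115.33

Ember's profit: π_E = (399 - Q)q_E - (19q_E). Setting ∂π_E/∂q_E = 0: 380 - 2q_E - (q_A) = 0.
Arcadia's profit: π_A = (399 - Q)q_A - (36q_A). Setting ∂π_A/∂q_A = 0: 363 - 2q_A - (q_E) = 0.
Best responses: q_E = (380 - q_A)/2, q_A = (363 - q_E)/2.
Solving the pair: q_E = 397/3, q_A = 346/3.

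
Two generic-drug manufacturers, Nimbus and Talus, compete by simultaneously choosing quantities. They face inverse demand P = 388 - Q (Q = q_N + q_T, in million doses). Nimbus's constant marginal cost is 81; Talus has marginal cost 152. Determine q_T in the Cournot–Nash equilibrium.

Nimbus's profit: π_N = (388 - Q)q_N - (81q_N). Setting ∂π_N/∂q_N = 0: 307 - 2q_N - (q_T) = 0.
Talus's first-order condition: 236 - 2q_T - (q_N) = 0.
Rearranging gives the reaction functions q_N = (307 - q_T)/2 and q_T = (236 - q_N)/2.
Solving the pair: q_N = 126, q_T = 55.

55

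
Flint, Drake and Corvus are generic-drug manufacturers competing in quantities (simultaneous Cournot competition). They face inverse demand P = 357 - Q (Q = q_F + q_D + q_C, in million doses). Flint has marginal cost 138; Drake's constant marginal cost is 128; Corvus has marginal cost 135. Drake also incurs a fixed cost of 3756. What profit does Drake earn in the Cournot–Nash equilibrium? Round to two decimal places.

Flint's profit: π_F = (357 - Q)q_F - (138q_F). Setting ∂π_F/∂q_F = 0: 219 - 2q_F - (q_D + q_C) = 0.
Drake's profit: π_D = (357 - Q)q_D - (128q_D). Setting ∂π_D/∂q_D = 0: 229 - 2q_D - (q_F + q_C) = 0.
Corvus's first-order condition: 222 - 2q_C - (q_F + q_D) = 0.
Adding the 3 conditions: 670 − 2Q − 2Q = 0, i.e. Q = 335/2.
Back-substituting: q_F = (219 − 335/2) = 103/2, q_D = (229 − 335/2) = 123/2, q_C = (222 − 335/2) = 109/2.
Price P = 357 - 335/2 = 379/2.
Drake's profit: (379/2 - 128)·(123/2) - 3756 = 105/4.

26.25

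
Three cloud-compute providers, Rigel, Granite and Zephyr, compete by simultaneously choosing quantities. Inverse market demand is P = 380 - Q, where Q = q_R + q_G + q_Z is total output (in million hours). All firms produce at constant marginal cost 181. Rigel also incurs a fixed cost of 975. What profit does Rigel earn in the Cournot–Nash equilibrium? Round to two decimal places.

1500.06

A representative firm's profit is π_i = q_i(380 - Q) - 181q_i.
First-order condition (treating rivals' output as given): 199 - 2q_i - Σ_{j≠i} q_j = 0.
By symmetry each firm produces the same amount; substituting Σ_{j≠i} q_j = 2q_i yields q_i = 199/4.
Price P = 380 - 597/4 = 923/4.
Rigel's profit: (923/4 - 181)·(199/4) - 975 = 1500.0625.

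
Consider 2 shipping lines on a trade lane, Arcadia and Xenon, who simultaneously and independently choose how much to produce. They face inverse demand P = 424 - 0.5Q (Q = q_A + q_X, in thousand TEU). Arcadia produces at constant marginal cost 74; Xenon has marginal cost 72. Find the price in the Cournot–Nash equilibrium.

190

Arcadia's profit: π_A = (424 - 0.5Q)q_A - (74q_A). Setting ∂π_A/∂q_A = 0: 350 - q_A - (1/2)(q_X) = 0.
Xenon's first-order condition: 352 - q_X - (1/2)(q_A) = 0.
Best responses: q_A = (350 - (1/2)q_X), q_X = (352 - (1/2)q_A).
Solving the pair: q_A = 232, q_X = 236.
Total output Q = 468, so price P = 424 - (1/2)·468 = 190.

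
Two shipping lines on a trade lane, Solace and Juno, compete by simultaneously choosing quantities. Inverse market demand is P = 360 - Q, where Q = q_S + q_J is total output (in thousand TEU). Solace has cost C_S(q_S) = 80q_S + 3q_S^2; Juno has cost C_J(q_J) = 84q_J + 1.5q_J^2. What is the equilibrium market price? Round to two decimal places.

281.74

Solace's profit: π_S = (360 - Q)q_S - (80q_S + 3q_S²). Setting ∂π_S/∂q_S = 0: 280 - 8q_S - (q_J) = 0.
Juno's profit: π_J = (360 - Q)q_J - (84q_J + (3/2)q_J²). Setting ∂π_J/∂q_J = 0: 276 - 5q_J - (q_S) = 0.
So q_S = (280 - q_J)/8 and q_J = (276 - q_S)/5.
Solving the pair: q_S = 1124/39, q_J = 1928/39.
Total output Q = 78.2564, so price P = 360 - 78.2564 = 281.7436.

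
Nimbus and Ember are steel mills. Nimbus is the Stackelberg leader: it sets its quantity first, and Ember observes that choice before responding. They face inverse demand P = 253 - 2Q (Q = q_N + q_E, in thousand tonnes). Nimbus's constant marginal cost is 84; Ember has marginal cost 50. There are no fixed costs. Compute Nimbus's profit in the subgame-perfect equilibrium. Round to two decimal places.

1139.06

Solve by backward induction. Given q_N, the follower Ember maximises π_E = (253 - 2q_N - 2q_E)q_E - 50q_E.
Setting the follower's marginal profit to zero, 203 - 2q_N - 4q_E = 0, i.e. q_E = (203 - 2q_N)/4.
The leader anticipates this reaction. Substituting into P = 253 - 2Q gives P = 303/2 - q_N, so π_N = (303/2 - q_N)q_N - 84q_N.
The leader's first-order condition 135/2 - 2q_N = 0 yields q_N = 135/4.
Then q_E = (203 - 2·(135/4))/4 = 271/8.
Price P = 253 - 2·(541/8) = 471/4.
Nimbus's profit: (471/4 - 84)·(135/4) = 1139.0625.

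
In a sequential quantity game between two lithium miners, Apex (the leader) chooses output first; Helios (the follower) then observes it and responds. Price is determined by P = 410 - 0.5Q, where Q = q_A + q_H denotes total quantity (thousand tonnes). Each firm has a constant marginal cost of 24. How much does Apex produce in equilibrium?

Solve by backward induction. Given q_A, the follower Helios maximises π_H = (410 - (1/2)q_A - (1/2)q_H)q_H - 24q_H.
Setting the follower's marginal profit to zero, 386 - (1/2)q_A - q_H = 0, i.e. q_H = (386 - (1/2)q_A).
Apex substitutes q_H(q_A) into its own profit: π_A = q_A(410 - (1/2)q_A - (386 - (1/2)q_A)/2) - 24q_A = (217 - (1/4)q_A)q_A - 24q_A.
Leader FOC: 193 - (1/2)q_A = 0, so q_A = 386.
Then q_H = (386 - (1/2)·386) = 193.

386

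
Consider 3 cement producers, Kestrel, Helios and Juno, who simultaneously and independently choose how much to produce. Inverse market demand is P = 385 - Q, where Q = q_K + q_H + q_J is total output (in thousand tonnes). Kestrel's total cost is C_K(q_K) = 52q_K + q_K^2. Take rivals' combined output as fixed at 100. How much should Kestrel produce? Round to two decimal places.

With rivals' combined output fixed at 100, Kestrel's profit is π_K = (385 - 100 - q_K)q_K - (52q_K + q_K²) = (285 - q_K)q_K - (52q_K + q_K²).
∂π_K/∂q_K = 233 - 4q_K = 0, so q_K = 233/4.

58.25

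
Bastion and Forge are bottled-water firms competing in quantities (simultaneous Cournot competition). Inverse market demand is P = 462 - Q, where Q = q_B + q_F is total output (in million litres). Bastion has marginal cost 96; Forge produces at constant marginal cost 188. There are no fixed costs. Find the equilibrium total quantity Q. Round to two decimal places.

213.33

Bastion's profit: π_B = (462 - Q)q_B - (96q_B). Setting ∂π_B/∂q_B = 0: 366 - 2q_B - (q_F) = 0.
Forge's first-order condition: 274 - 2q_F - (q_B) = 0.
Rearranging gives the reaction functions q_B = (366 - q_F)/2 and q_F = (274 - q_B)/2.
Substituting one into the other gives q_B = 458/3 and q_F = 182/3.
Total output Q = 458/3 + 182/3 = 640/3.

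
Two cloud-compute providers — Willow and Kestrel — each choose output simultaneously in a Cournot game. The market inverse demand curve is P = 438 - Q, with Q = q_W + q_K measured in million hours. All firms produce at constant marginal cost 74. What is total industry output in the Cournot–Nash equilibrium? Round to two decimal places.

Each firm earns π_i = (438 - Q)q_i - 74q_i.
Setting ∂π_i/∂q_i = 0 with rivals' quantities fixed: 364 - 2q_i - q_j = 0.
By symmetry each firm produces the same amount; substituting q_j = q_i yields q_i = 364/3.
Total output Q = 364/3 + 364/3 = 728/3.

242.67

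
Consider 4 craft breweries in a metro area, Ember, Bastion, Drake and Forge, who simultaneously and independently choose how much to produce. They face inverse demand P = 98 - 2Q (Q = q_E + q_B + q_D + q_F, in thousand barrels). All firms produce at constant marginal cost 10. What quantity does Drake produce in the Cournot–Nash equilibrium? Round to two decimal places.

A representative firm's profit is π_i = q_i(98 - 2Q) - 10q_i.
Setting ∂π_i/∂q_i = 0 with rivals' quantities fixed: 88 - 4q_i - 2·Σ_{j≠i} q_j = 0.
By symmetry each firm produces the same amount; substituting Σ_{j≠i} q_j = 3q_i yields q_i = 88/10 = 44/5.

8.80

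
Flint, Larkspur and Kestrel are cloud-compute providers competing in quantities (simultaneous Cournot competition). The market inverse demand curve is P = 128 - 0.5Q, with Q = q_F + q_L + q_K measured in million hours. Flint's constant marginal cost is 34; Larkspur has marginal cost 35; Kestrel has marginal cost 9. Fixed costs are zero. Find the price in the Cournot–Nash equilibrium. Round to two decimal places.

51.50

Flint's profit: π_F = (128 - 0.5Q)q_F - (34q_F). Setting ∂π_F/∂q_F = 0: 94 - q_F - (1/2)(q_L + q_K) = 0.
Larkspur's first-order condition: 93 - q_L - (1/2)(q_F + q_K) = 0.
Kestrel's profit: π_K = (128 - 0.5Q)q_K - (9q_K). Setting ∂π_K/∂q_K = 0: 119 - q_K - (1/2)(q_F + q_L) = 0.
Adding the 3 conditions: 306 − Q − Q = 0, i.e. Q = 153.
Back-substituting: q_F = (94 − 153/2)/(1/2) = 35, q_L = (93 − 153/2)/(1/2) = 33, q_K = (119 − 153/2)/(1/2) = 85.
Total output Q = 153, so price P = 128 - (1/2)·153 = 103/2.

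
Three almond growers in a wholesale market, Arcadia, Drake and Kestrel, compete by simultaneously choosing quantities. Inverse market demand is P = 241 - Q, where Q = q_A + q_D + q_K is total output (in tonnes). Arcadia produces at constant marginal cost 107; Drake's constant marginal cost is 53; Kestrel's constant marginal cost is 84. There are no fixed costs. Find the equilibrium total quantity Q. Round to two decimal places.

119.75

Arcadia's profit: π_A = (241 - Q)q_A - (107q_A). Setting ∂π_A/∂q_A = 0: 134 - 2q_A - (q_D + q_K) = 0.
Drake's profit: π_D = (241 - Q)q_D - (53q_D). Setting ∂π_D/∂q_D = 0: 188 - 2q_D - (q_A + q_K) = 0.
Kestrel's first-order condition: 157 - 2q_K - (q_A + q_D) = 0.
Adding the 3 first-order conditions: 479 − 4Q = 0, so Q = 479/4.
Back-substituting: q_A = (134 − 479/4) = 57/4, q_D = (188 − 479/4) = 273/4, q_K = (157 − 479/4) = 149/4.
Total output Q = 57/4 + 273/4 + 149/4 = 479/4.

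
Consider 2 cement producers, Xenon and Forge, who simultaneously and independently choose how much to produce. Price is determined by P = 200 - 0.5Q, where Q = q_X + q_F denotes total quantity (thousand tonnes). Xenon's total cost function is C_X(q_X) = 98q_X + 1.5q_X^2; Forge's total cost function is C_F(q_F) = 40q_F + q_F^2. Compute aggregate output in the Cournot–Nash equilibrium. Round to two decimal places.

69.36

Xenon's profit: π_X = (200 - 0.5Q)q_X - (98q_X + (3/2)q_X²). Setting ∂π_X/∂q_X = 0: 102 - 4q_X - (1/2)(q_F) = 0.
Forge's profit: π_F = (200 - 0.5Q)q_F - (40q_F + q_F²). Setting ∂π_F/∂q_F = 0: 160 - 3q_F - (1/2)(q_X) = 0.
Best responses: q_X = (102 - (1/2)q_F)/4, q_F = (160 - (1/2)q_X)/3.
Substituting one into the other gives q_X = 904/47 and q_F = 50.1277.
Total output Q = 904/47 + 50.1277 = 69.3617.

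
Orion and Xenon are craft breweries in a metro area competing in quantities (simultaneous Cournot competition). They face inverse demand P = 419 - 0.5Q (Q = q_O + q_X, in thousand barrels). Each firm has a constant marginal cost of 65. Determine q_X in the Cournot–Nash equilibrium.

A representative firm's profit is π_i = q_i(419 - 0.5Q) - 65q_i.
Setting ∂π_i/∂q_i = 0 with rivals' quantities fixed: 354 - q_i - (1/2)q_j = 0.
With identical firms every q_j equals q_i, so q_j = q_i and 354 = (3/2)q_i, giving q_i = 236.

236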